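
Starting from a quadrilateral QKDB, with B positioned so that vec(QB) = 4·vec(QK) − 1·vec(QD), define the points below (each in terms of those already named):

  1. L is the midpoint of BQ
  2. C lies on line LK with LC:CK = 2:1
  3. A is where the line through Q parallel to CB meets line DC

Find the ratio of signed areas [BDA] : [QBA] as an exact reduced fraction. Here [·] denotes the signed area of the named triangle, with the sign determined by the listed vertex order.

Choose coordinates Q = (0, 0), K = (1, 0), D = (0, 1), B = (4, -1).
1. L is the midpoint of BQ ⇒ L = (2, -1/2)
2. C lies on line LK with LC:CK = 2:1 ⇒ C = (4/3, -1/6)
3. A is where the line through Q parallel to CB meets line DC ⇒ A = (16/9, -5/9)
2·[BDA] = 8/3, 2·[QBA] = -4/9
[BDA]:[QBA] = 8/3:-4/9 = -6

[BDA]:[QBA] = -6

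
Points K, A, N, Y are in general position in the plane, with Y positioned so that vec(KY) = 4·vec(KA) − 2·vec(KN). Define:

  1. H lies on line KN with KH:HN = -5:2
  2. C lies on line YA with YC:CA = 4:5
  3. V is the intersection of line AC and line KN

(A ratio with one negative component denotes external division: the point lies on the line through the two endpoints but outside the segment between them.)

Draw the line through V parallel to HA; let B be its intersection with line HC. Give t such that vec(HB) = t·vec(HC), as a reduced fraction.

Choose coordinates K = (0, 0), A = (1, 0), N = (0, 1), Y = (4, -2).
1. H lies on line KN with KH:HN = -5:2 ⇒ H = (0, 5/3)
2. C lies on line YA with YC:CA = 4:5 ⇒ C = (8/3, -10/9)
3. V is the intersection of line AC and line KN ⇒ V = (0, 2/3)
through V parallel to HA: direction (1, -5/3); meets HC at B = (-8/5, 10/3)
B = H + t·(C−H) with t = -3/5

t = -3/5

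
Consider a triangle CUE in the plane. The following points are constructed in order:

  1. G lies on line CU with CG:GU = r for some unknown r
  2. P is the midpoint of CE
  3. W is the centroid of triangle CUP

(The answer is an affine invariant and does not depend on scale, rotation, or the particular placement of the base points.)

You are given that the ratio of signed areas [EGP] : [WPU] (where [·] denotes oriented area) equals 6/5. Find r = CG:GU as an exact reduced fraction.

r = 2/3

Choose coordinates C = (0, 0), U = (1, 0), E = (0, 1).
1. With CG:GU = r, write λ = r/(r+1) so G = C + λ·(U−C); G is affine-linear in λ
2. P is the midpoint of CE ⇒ P = (0, 1/2)
3. W is the centroid of triangle CUP ⇒ W = (1/3, 1/6)
Every point depending on G is an affine combination of G and λ-independent points, so each such coordinate is linear in λ; the λ² term in each signed area is a multiple of (U−C)×(U−C) = 0, so 2·[EGP] and 2·[WPU] are each linear in λ. Evaluating at λ=0 and λ=1:
  2·[EGP] = -1/2·λ,   2·[WPU] = -1/6
So [EGP]:[WPU] = (-1/2·λ) / (-1/6). Setting this equal to 6/5:
  -1/2·λ = 6/5·(-1/6)  ⇒  λ = 2/5
Then r = λ/(1−λ) = (2/5)/(3/5) = 2/3. Check: with r = 2/3, G = (2/5, 0) and [EGP]:[WPU] = 6/5 as required.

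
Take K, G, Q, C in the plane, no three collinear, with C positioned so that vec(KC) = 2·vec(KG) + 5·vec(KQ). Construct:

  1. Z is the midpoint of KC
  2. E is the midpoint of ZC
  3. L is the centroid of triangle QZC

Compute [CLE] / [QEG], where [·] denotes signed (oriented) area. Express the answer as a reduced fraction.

[CLE]:[QEG] = -2/51

Set K = (0, 0), G = (1, 0), Q = (0, 1), C = (2, 5); any affine frame gives the same invariant.
1. Z is the midpoint of KC ⇒ Z = (1, 5/2)
2. E is the midpoint of ZC ⇒ E = (3/2, 15/4)
3. L is the centroid of triangle QZC ⇒ L = (1, 17/6)
2·[CLE] = 1/6, 2·[QEG] = -17/4
[CLE]:[QEG] = 1/6:-17/4 = -2/51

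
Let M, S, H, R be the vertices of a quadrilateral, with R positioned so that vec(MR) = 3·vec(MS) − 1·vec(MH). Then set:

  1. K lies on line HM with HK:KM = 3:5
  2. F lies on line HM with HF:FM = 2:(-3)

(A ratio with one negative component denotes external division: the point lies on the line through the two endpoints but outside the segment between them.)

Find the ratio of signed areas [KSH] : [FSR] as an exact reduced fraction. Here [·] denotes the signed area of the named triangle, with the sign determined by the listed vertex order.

Set M = (0, 0), S = (1, 0), H = (0, 1), R = (3, -1); any affine frame gives the same invariant.
1. K lies on line HM with HK:KM = 3:5 ⇒ K = (0, 5/8)
2. F lies on line HM with HF:FM = 2:(-3) ⇒ F = (0, 3)
2·[KSH] = 3/8, 2·[FSR] = 5
[KSH]:[FSR] = 3/8:5 = 3/40

[KSH]:[FSR] = 3/40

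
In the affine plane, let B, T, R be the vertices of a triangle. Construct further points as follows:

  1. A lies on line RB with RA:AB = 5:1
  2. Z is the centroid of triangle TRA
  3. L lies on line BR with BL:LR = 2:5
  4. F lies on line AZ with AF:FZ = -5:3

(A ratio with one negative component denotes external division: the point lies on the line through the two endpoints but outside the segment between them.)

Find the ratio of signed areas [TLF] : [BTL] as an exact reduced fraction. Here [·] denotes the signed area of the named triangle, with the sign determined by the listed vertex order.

[TLF]:[BTL] = -85/36

Choose coordinates B = (0, 0), T = (1, 0), R = (0, 1).
1. A lies on line RB with RA:AB = 5:1 ⇒ A = (0, 1/6)
2. Z is the centroid of triangle TRA ⇒ Z = (1/3, 7/18)
3. L lies on line BR with BL:LR = 2:5 ⇒ L = (0, 2/7)
4. F lies on line AZ with AF:FZ = -5:3 ⇒ F = (5/6, 13/18)
2·[TLF] = -85/126, 2·[BTL] = 2/7
[TLF]:[BTL] = -85/126:2/7 = -85/36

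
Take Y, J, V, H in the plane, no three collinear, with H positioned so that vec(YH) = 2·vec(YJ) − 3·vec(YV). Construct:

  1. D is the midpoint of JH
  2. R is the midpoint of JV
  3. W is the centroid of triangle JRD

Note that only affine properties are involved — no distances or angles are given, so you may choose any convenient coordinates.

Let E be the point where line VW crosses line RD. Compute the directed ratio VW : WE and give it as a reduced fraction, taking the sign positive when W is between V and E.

VW:WE = -4

Work in coordinates with Y = (0, 0), J = (1, 0), V = (0, 1), H = (2, -3).
1. D is the midpoint of JH ⇒ D = (3/2, -3/2)
2. R is the midpoint of JV ⇒ R = (1/2, 1/2)
3. W is the centroid of triangle JRD ⇒ W = (1, -1/3)
line VW meets RD at E = (3/4, 0)
W = V + t·(E−V) with t = 4/3, so VW:WE = 4/3:-1/3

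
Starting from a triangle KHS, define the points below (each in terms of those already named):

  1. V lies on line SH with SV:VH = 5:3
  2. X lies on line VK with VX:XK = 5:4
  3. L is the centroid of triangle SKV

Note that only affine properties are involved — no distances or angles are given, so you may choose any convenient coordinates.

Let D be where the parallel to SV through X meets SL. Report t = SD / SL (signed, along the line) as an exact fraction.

Set K = (0, 0), H = (1, 0), S = (0, 1); any affine frame gives the same invariant.
1. V lies on line SH with SV:VH = 5:3 ⇒ V = (5/8, 3/8)
2. X lies on line VK with VX:XK = 5:4 ⇒ X = (5/18, 1/6)
3. L is the centroid of triangle SKV ⇒ L = (5/24, 11/24)
through X parallel to SV: direction (5/8, -5/8); meets SL at D = (25/72, 7/72)
D = S + t·(L−S) with t = 5/3

t = 5/3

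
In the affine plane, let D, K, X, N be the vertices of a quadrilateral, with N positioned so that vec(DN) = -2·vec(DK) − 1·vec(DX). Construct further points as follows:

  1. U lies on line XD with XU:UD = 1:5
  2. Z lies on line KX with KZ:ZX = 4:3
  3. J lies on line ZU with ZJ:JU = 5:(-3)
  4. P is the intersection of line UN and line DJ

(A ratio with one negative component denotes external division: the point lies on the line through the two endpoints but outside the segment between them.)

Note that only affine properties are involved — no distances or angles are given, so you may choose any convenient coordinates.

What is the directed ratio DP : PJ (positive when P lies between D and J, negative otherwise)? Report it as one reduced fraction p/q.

DP:PJ = 28/33

Choose coordinates D = (0, 0), K = (1, 0), X = (0, 1), N = (-2, -1).
1. U lies on line XD with XU:UD = 1:5 ⇒ U = (0, 5/6)
2. Z lies on line KX with KZ:ZX = 4:3 ⇒ Z = (3/7, 4/7)
3. J lies on line ZU with ZJ:JU = 5:(-3) ⇒ J = (-9/14, 103/84)
4. P is the intersection of line UN and line DJ ⇒ P = (-18/61, 103/183)
P = D + t·(J−D) with t = 28/61, so DP:PJ = t:(1−t) = 28/61:33/61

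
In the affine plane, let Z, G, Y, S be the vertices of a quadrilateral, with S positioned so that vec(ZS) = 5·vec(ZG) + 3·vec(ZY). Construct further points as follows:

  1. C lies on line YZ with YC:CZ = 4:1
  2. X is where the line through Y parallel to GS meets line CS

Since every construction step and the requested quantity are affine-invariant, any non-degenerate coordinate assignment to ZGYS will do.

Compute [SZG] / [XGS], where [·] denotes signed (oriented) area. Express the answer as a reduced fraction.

Work in coordinates with Z = (0, 0), G = (1, 0), Y = (0, 1), S = (5, 3).
1. C lies on line YZ with YC:CZ = 4:1 ⇒ C = (0, 1/5)
2. X is where the line through Y parallel to GS meets line CS ⇒ X = (-80/19, -41/19)
2·[SZG] = 3, 2·[XGS] = 7
[SZG]:[XGS] = 3:7 = 3/7

[SZG]:[XGS] = 3/7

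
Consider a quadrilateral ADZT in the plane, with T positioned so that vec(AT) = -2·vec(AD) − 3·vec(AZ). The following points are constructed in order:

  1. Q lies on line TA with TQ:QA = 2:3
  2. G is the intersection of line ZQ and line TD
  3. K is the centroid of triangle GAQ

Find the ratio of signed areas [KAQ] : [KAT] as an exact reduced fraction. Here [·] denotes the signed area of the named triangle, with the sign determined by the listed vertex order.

Assign A = (0, 0), D = (1, 0), Z = (0, 1), T = (-2, -3) — the answer is frame-independent, so this choice is without loss of generality.
1. Q lies on line TA with TQ:QA = 2:3 ⇒ Q = (-6/5, -9/5)
2. G is the intersection of line ZQ and line TD ⇒ G = (-3/2, -5/2)
3. K is the centroid of triangle GAQ ⇒ K = (-9/10, -43/30)
2·[KAQ] = 1/10, 2·[KAT] = 1/6
[KAQ]:[KAT] = 1/10:1/6 = 3/5

[KAQ]:[KAT] = 3/5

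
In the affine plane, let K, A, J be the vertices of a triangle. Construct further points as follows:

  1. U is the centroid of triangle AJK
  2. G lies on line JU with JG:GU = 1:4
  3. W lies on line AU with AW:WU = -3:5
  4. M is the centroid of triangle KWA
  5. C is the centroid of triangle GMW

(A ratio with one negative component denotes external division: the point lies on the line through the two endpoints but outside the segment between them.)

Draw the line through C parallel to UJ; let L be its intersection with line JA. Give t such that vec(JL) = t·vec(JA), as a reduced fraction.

Set K = (0, 0), A = (1, 0), J = (0, 1); any affine frame gives the same invariant.
1. U is the centroid of triangle AJK ⇒ U = (1/3, 1/3)
2. G lies on line JU with JG:GU = 1:4 ⇒ G = (1/15, 13/15)
3. W lies on line AU with AW:WU = -3:5 ⇒ W = (2, -1/2)
4. M is the centroid of triangle KWA ⇒ M = (1, -1/6)
5. C is the centroid of triangle GMW ⇒ C = (46/45, 1/15)
through C parallel to UJ: direction (-1/3, 2/3); meets JA at L = (10/9, -1/9)
L = J + t·(A−J) with t = 10/9

t = 10/9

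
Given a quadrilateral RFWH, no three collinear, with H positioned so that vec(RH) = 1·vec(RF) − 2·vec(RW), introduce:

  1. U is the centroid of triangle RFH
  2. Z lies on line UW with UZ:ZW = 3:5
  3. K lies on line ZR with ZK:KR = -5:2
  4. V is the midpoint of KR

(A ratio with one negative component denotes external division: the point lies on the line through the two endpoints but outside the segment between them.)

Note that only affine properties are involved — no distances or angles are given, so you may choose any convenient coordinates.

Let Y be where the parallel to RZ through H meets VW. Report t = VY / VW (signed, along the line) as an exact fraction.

Choose coordinates R = (0, 0), F = (1, 0), W = (0, 1), H = (1, -2).
1. U is the centroid of triangle RFH ⇒ U = (2/3, -2/3)
2. Z lies on line UW with UZ:ZW = 3:5 ⇒ Z = (5/12, -1/24)
3. K lies on line ZR with ZK:KR = -5:2 ⇒ K = (-5/18, 1/36)
4. V is the midpoint of KR ⇒ V = (-5/36, 1/72)
through H parallel to RZ: direction (5/12, -1/24); meets VW at Y = (-29/72, -1339/720)
Y = V + t·(W−V) with t = -19/10

t = -19/10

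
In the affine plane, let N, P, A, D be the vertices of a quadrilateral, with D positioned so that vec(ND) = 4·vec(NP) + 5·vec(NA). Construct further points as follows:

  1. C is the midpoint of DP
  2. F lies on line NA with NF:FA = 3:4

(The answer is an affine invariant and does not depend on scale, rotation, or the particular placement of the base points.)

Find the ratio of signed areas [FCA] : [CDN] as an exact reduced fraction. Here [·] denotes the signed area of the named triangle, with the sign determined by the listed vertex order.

Assign N = (0, 0), P = (1, 0), A = (0, 1), D = (4, 5) — the answer is frame-independent, so this choice is without loss of generality.
1. C is the midpoint of DP ⇒ C = (5/2, 5/2)
2. F lies on line NA with NF:FA = 3:4 ⇒ F = (0, 3/7)
2·[FCA] = 10/7, 2·[CDN] = 5/2
[FCA]:[CDN] = 10/7:5/2 = 4/7

[FCA]:[CDN] = 4/7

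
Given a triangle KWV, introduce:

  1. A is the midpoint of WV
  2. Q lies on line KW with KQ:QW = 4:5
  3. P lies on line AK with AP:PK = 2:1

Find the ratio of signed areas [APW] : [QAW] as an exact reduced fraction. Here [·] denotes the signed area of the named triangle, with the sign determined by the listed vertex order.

[APW]:[QAW] = -6/5

Set K = (0, 0), W = (1, 0), V = (0, 1); any affine frame gives the same invariant.
1. A is the midpoint of WV ⇒ A = (1/2, 1/2)
2. Q lies on line KW with KQ:QW = 4:5 ⇒ Q = (4/9, 0)
3. P lies on line AK with AP:PK = 2:1 ⇒ P = (1/6, 1/6)
2·[APW] = 1/3, 2·[QAW] = -5/18
[APW]:[QAW] = 1/3:-5/18 = -6/5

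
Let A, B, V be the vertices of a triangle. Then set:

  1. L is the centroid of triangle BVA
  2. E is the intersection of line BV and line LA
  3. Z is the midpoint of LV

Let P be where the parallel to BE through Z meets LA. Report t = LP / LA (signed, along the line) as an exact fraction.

Work in coordinates with A = (0, 0), B = (1, 0), V = (0, 1).
1. L is the centroid of triangle BVA ⇒ L = (1/3, 1/3)
2. E is the intersection of line BV and line LA ⇒ E = (1/2, 1/2)
3. Z is the midpoint of LV ⇒ Z = (1/6, 2/3)
through Z parallel to BE: direction (-1/2, 1/2); meets LA at P = (5/12, 5/12)
P = L + t·(A−L) with t = -1/4

t = -1/4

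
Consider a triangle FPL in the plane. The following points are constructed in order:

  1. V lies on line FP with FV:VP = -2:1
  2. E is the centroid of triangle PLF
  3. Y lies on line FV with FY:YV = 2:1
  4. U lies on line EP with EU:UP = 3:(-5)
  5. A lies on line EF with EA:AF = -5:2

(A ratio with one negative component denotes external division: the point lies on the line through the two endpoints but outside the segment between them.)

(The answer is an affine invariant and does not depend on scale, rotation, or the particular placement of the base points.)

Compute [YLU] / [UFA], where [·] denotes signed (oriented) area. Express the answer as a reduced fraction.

[YLU]:[UFA] = -8/3

Assign F = (0, 0), P = (1, 0), L = (0, 1) — the answer is frame-independent, so this choice is without loss of generality.
1. V lies on line FP with FV:VP = -2:1 ⇒ V = (2, 0)
2. E is the centroid of triangle PLF ⇒ E = (1/3, 1/3)
3. Y lies on line FV with FY:YV = 2:1 ⇒ Y = (4/3, 0)
4. U lies on line EP with EU:UP = 3:(-5) ⇒ U = (-2/3, 5/6)
5. A lies on line EF with EA:AF = -5:2 ⇒ A = (-2/9, -2/9)
2·[YLU] = 8/9, 2·[UFA] = -1/3
[YLU]:[UFA] = 8/9:-1/3 = -8/3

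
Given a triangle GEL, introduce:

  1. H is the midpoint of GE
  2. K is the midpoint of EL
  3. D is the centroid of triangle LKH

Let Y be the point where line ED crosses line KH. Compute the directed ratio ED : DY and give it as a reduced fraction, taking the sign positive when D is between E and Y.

ED:DY = -4

Choose coordinates G = (0, 0), E = (1, 0), L = (0, 1).
1. H is the midpoint of GE ⇒ H = (1/2, 0)
2. K is the midpoint of EL ⇒ K = (1/2, 1/2)
3. D is the centroid of triangle LKH ⇒ D = (1/3, 1/2)
line ED meets KH at Y = (1/2, 3/8)
D = E + t·(Y−E) with t = 4/3, so ED:DY = 4/3:-1/3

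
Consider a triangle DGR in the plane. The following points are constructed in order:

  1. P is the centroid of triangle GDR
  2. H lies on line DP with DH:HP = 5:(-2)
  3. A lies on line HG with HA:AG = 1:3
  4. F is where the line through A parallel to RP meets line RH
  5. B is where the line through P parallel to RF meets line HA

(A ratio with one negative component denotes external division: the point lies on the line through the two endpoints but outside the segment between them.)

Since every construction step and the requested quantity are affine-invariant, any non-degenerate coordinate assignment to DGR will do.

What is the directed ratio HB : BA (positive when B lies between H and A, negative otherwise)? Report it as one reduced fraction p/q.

HB:BA = -8/7

Set D = (0, 0), G = (1, 0), R = (0, 1); any affine frame gives the same invariant.
1. P is the centroid of triangle GDR ⇒ P = (1/3, 1/3)
2. H lies on line DP with DH:HP = 5:(-2) ⇒ H = (5/9, 5/9)
3. A lies on line HG with HA:AG = 1:3 ⇒ A = (2/3, 5/12)
4. F is where the line through A parallel to RP meets line RH ⇒ F = (5/8, 1/2)
5. B is where the line through P parallel to RF meets line HA ⇒ B = (13/9, -5/9)
B = H + t·(A−H) with t = 8, so HB:BA = t:(1−t) = 8:-7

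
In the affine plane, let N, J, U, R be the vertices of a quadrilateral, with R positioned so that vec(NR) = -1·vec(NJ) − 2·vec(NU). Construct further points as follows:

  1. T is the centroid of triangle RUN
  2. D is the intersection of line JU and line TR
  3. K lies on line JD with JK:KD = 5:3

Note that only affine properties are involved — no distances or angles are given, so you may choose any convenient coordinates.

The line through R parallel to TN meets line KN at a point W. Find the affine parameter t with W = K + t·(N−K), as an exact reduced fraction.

Choose coordinates N = (0, 0), J = (1, 0), U = (0, 1), R = (-1, -2).
1. T is the centroid of triangle RUN ⇒ T = (-1/3, -1/3)
2. D is the intersection of line JU and line TR ⇒ D = (1/7, 6/7)
3. K lies on line JD with JK:KD = 5:3 ⇒ K = (13/28, 15/28)
through R parallel to TN: direction (1/3, 1/3); meets KN at W = (-13/2, -15/2)
W = K + t·(N−K) with t = 15

t = 15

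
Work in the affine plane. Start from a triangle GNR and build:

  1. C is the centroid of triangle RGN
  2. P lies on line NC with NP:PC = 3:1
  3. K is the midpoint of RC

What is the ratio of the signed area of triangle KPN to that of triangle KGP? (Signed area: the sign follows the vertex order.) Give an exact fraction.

[KPN]:[KGP] = 3/7

Assign G = (0, 0), N = (1, 0), R = (0, 1) — the answer is frame-independent, so this choice is without loss of generality.
1. C is the centroid of triangle RGN ⇒ C = (1/3, 1/3)
2. P lies on line NC with NP:PC = 3:1 ⇒ P = (1/2, 1/4)
3. K is the midpoint of RC ⇒ K = (1/6, 2/3)
2·[KPN] = 1/8, 2·[KGP] = 7/24
[KPN]:[KGP] = 1/8:7/24 = 3/7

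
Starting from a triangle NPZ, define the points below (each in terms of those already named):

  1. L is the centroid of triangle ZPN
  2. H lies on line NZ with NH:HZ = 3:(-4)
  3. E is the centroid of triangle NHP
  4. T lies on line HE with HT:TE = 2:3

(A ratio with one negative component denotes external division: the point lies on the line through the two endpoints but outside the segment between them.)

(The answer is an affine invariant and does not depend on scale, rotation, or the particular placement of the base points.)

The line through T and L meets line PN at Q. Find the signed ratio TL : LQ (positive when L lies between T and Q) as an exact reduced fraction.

TL:LQ = -38/5

Assign N = (0, 0), P = (1, 0), Z = (0, 1) — the answer is frame-independent, so this choice is without loss of generality.
1. L is the centroid of triangle ZPN ⇒ L = (1/3, 1/3)
2. H lies on line NZ with NH:HZ = 3:(-4) ⇒ H = (0, -3)
3. E is the centroid of triangle NHP ⇒ E = (1/3, -1)
4. T lies on line HE with HT:TE = 2:3 ⇒ T = (2/15, -11/5)
line TL meets PN at Q = (35/114, 0)
L = T + t·(Q−T) with t = 38/33, so TL:LQ = 38/33:-5/33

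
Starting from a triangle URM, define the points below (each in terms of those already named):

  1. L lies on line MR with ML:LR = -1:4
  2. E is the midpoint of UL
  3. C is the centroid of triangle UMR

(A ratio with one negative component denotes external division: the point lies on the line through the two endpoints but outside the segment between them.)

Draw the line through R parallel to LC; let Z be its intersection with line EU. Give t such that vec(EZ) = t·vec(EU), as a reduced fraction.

Choose coordinates U = (0, 0), R = (1, 0), M = (0, 1).
1. L lies on line MR with ML:LR = -1:4 ⇒ L = (-1/3, 4/3)
2. E is the midpoint of UL ⇒ E = (-1/6, 2/3)
3. C is the centroid of triangle UMR ⇒ C = (1/3, 1/3)
through R parallel to LC: direction (2/3, -1); meets EU at Z = (-3/5, 12/5)
Z = E + t·(U−E) with t = -13/5

t = -13/5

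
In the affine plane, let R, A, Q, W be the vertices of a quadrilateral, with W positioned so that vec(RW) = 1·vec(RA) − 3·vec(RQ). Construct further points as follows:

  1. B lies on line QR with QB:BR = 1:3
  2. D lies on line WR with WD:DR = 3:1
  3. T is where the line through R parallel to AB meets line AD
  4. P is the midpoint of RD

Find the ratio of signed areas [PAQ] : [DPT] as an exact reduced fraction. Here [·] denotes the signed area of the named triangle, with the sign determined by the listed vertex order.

Work in coordinates with R = (0, 0), A = (1, 0), Q = (0, 1), W = (1, -3).
1. B lies on line QR with QB:BR = 1:3 ⇒ B = (0, 3/4)
2. D lies on line WR with WD:DR = 3:1 ⇒ D = (1/4, -3/4)
3. T is where the line through R parallel to AB meets line AD ⇒ T = (4/7, -3/7)
4. P is the midpoint of RD ⇒ P = (1/8, -3/8)
2·[PAQ] = 5/4, 2·[DPT] = -9/56
[PAQ]:[DPT] = 5/4:-9/56 = -70/9

[PAQ]:[DPT] = -70/9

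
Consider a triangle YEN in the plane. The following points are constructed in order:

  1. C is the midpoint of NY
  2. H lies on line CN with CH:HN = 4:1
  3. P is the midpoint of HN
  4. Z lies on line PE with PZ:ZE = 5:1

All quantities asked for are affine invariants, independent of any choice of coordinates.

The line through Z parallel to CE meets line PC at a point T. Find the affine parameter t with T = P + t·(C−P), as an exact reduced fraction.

Work in coordinates with Y = (0, 0), E = (1, 0), N = (0, 1).
1. C is the midpoint of NY ⇒ C = (0, 1/2)
2. H lies on line CN with CH:HN = 4:1 ⇒ H = (0, 9/10)
3. P is the midpoint of HN ⇒ P = (0, 19/20)
4. Z lies on line PE with PZ:ZE = 5:1 ⇒ Z = (5/6, 19/120)
through Z parallel to CE: direction (1, -1/2); meets PC at T = (0, 23/40)
T = P + t·(C−P) with t = 5/6

t = 5/6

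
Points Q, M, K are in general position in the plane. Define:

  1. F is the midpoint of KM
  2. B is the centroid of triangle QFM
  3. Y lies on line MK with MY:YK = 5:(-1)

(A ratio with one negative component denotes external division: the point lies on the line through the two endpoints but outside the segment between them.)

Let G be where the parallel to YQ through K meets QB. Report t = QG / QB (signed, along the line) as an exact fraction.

t = 3/8

Choose coordinates Q = (0, 0), M = (1, 0), K = (0, 1).
1. F is the midpoint of KM ⇒ F = (1/2, 1/2)
2. B is the centroid of triangle QFM ⇒ B = (1/2, 1/6)
3. Y lies on line MK with MY:YK = 5:(-1) ⇒ Y = (-1/4, 5/4)
through K parallel to YQ: direction (1/4, -5/4); meets QB at G = (3/16, 1/16)
G = Q + t·(B−Q) with t = 3/8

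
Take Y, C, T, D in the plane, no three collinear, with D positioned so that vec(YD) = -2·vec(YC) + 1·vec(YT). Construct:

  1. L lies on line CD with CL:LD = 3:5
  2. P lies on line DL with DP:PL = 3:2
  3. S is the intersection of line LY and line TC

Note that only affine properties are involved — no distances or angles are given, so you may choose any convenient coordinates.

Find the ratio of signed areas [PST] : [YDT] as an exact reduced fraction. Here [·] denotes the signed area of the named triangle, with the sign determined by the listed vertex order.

[PST]:[YDT] = 5/16

Set Y = (0, 0), C = (1, 0), T = (0, 1), D = (-2, 1); any affine frame gives the same invariant.
1. L lies on line CD with CL:LD = 3:5 ⇒ L = (-1/8, 3/8)
2. P lies on line DL with DP:PL = 3:2 ⇒ P = (-7/8, 5/8)
3. S is the intersection of line LY and line TC ⇒ S = (-1/2, 3/2)
2·[PST] = -5/8, 2·[YDT] = -2
[PST]:[YDT] = -5/8:-2 = 5/16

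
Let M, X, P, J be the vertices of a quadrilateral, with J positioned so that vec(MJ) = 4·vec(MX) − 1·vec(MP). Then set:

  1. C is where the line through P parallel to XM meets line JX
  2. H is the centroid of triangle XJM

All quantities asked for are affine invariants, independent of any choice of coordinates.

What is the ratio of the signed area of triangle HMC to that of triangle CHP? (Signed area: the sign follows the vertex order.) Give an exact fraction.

Work in coordinates with M = (0, 0), X = (1, 0), P = (0, 1), J = (4, -1).
1. C is where the line through P parallel to XM meets line JX ⇒ C = (-2, 1)
2. H is the centroid of triangle XJM ⇒ H = (5/3, -1/3)
2·[HMC] = -1, 2·[CHP] = 8/3
[HMC]:[CHP] = -1:8/3 = -3/8

[HMC]:[CHP] = -3/8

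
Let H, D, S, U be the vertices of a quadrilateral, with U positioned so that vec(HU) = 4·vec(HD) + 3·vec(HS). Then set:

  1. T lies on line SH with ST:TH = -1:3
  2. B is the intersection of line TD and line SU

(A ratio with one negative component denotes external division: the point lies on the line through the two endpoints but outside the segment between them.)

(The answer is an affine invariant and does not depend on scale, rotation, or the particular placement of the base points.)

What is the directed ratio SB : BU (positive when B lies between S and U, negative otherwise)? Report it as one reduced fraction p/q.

Set H = (0, 0), D = (1, 0), S = (0, 1), U = (4, 3); any affine frame gives the same invariant.
1. T lies on line SH with ST:TH = -1:3 ⇒ T = (0, 3/2)
2. B is the intersection of line TD and line SU ⇒ B = (1/4, 9/8)
B = S + t·(U−S) with t = 1/16, so SB:BU = t:(1−t) = 1/16:15/16

SB:BU = 1/15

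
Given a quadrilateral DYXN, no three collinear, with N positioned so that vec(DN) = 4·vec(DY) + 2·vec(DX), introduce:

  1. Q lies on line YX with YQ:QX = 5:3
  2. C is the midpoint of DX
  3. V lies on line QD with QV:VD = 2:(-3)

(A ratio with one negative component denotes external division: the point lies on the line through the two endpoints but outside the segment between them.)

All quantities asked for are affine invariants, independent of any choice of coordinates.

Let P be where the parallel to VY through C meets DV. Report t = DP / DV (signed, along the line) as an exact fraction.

Work in coordinates with D = (0, 0), Y = (1, 0), X = (0, 1), N = (4, 2).
1. Q lies on line YX with YQ:QX = 5:3 ⇒ Q = (3/8, 5/8)
2. C is the midpoint of DX ⇒ C = (0, 1/2)
3. V lies on line QD with QV:VD = 2:(-3) ⇒ V = (9/8, 15/8)
through C parallel to VY: direction (-1/8, -15/8); meets DV at P = (-3/80, -1/16)
P = D + t·(V−D) with t = -1/30

t = -1/30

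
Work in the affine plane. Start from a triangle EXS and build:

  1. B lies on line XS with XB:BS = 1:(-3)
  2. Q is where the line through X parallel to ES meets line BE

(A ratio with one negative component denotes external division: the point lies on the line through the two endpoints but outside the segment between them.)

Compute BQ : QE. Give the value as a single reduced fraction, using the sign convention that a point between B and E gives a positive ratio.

Work in coordinates with E = (0, 0), X = (1, 0), S = (0, 1).
1. B lies on line XS with XB:BS = 1:(-3) ⇒ B = (3/2, -1/2)
2. Q is where the line through X parallel to ES meets line BE ⇒ Q = (1, -1/3)
Q = B + t·(E−B) with t = 1/3, so BQ:QE = t:(1−t) = 1/3:2/3

BQ:QE = 1/2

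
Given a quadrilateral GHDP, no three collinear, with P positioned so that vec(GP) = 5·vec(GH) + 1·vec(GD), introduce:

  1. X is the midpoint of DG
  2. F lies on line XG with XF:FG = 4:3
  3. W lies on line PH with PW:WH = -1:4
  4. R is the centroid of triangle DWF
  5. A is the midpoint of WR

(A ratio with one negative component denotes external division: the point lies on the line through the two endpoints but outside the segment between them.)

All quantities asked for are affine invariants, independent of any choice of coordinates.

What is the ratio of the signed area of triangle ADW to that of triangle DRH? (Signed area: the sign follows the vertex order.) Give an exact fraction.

Work in coordinates with G = (0, 0), H = (1, 0), D = (0, 1), P = (5, 1).
1. X is the midpoint of DG ⇒ X = (0, 1/2)
2. F lies on line XG with XF:FG = 4:3 ⇒ F = (0, 3/14)
3. W lies on line PH with PW:WH = -1:4 ⇒ W = (19/3, 4/3)
4. R is the centroid of triangle DWF ⇒ R = (19/9, 107/126)
5. A is the midpoint of WR ⇒ A = (38/9, 275/252)
2·[ADW] = -209/252, 2·[DRH] = -247/126
[ADW]:[DRH] = -209/252:-247/126 = 11/26

[ADW]:[DRH] = 11/26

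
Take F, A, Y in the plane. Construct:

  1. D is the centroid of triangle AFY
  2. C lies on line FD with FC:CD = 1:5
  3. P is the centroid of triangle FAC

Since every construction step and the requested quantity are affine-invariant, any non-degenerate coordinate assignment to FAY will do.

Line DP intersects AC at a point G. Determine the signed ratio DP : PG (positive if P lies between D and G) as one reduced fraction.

DP:PG = -16

Assign F = (0, 0), A = (1, 0), Y = (0, 1) — the answer is frame-independent, so this choice is without loss of generality.
1. D is the centroid of triangle AFY ⇒ D = (1/3, 1/3)
2. C lies on line FD with FC:CD = 1:5 ⇒ C = (1/18, 1/18)
3. P is the centroid of triangle FAC ⇒ P = (19/54, 1/54)
line DP meets AC at G = (101/288, 11/288)
P = D + t·(G−D) with t = 16/15, so DP:PG = 16/15:-1/15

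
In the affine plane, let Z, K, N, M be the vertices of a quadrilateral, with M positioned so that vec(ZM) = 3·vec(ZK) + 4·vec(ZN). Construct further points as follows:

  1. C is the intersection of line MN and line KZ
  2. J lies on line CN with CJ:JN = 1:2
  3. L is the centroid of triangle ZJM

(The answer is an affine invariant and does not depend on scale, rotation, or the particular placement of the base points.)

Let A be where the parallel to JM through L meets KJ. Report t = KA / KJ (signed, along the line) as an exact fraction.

Choose coordinates Z = (0, 0), K = (1, 0), N = (0, 1), M = (3, 4).
1. C is the intersection of line MN and line KZ ⇒ C = (-1, 0)
2. J lies on line CN with CJ:JN = 1:2 ⇒ J = (-2/3, 1/3)
3. L is the centroid of triangle ZJM ⇒ L = (7/9, 13/9)
through L parallel to JM: direction (11/3, 11/3); meets KJ at A = (-7/18, 5/18)
A = K + t·(J−K) with t = 5/6

t = 5/6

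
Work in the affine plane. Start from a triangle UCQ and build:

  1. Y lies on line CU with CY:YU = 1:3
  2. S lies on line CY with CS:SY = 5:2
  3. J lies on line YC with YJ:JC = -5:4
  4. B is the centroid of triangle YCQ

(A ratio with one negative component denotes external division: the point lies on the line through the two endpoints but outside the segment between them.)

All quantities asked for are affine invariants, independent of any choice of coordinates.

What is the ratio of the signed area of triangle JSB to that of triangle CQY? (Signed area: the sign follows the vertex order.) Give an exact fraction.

Set U = (0, 0), C = (1, 0), Q = (0, 1); any affine frame gives the same invariant.
1. Y lies on line CU with CY:YU = 1:3 ⇒ Y = (3/4, 0)
2. S lies on line CY with CS:SY = 5:2 ⇒ S = (23/28, 0)
3. J lies on line YC with YJ:JC = -5:4 ⇒ J = (2, 0)
4. B is the centroid of triangle YCQ ⇒ B = (7/12, 1/3)
2·[JSB] = -11/28, 2·[CQY] = 1/4
[JSB]:[CQY] = -11/28:1/4 = -11/7

[JSB]:[CQY] = -11/7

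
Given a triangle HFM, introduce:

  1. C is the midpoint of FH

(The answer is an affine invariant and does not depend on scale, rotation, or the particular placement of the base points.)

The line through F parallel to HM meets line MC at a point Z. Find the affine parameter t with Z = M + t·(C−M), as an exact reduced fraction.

Work in coordinates with H = (0, 0), F = (1, 0), M = (0, 1).
1. C is the midpoint of FH ⇒ C = (1/2, 0)
through F parallel to HM: direction (0, 1); meets MC at Z = (1, -1)
Z = M + t·(C−M) with t = 2

t = 2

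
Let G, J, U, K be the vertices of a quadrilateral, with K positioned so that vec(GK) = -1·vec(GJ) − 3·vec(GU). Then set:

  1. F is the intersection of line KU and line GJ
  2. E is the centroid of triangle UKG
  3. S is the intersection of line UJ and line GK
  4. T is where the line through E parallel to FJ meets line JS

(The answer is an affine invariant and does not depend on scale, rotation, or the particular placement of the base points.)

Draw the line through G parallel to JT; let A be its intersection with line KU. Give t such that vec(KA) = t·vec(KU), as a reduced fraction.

t = 4/5

Work in coordinates with G = (0, 0), J = (1, 0), U = (0, 1), K = (-1, -3).
1. F is the intersection of line KU and line GJ ⇒ F = (-1/4, 0)
2. E is the centroid of triangle UKG ⇒ E = (-1/3, -2/3)
3. S is the intersection of line UJ and line GK ⇒ S = (1/4, 3/4)
4. T is where the line through E parallel to FJ meets line JS ⇒ T = (5/3, -2/3)
through G parallel to JT: direction (2/3, -2/3); meets KU at A = (-1/5, 1/5)
A = K + t·(U−K) with t = 4/5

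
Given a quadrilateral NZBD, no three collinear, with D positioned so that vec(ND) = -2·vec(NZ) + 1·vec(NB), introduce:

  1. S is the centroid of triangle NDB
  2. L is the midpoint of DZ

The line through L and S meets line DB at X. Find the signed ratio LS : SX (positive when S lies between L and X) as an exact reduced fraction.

Set N = (0, 0), Z = (1, 0), B = (0, 1), D = (-2, 1); any affine frame gives the same invariant.
1. S is the centroid of triangle NDB ⇒ S = (-2/3, 2/3)
2. L is the midpoint of DZ ⇒ L = (-1/2, 1/2)
line LS meets DB at X = (-1, 1)
S = L + t·(X−L) with t = 1/3, so LS:SX = 1/3:2/3

LS:SX = 1/2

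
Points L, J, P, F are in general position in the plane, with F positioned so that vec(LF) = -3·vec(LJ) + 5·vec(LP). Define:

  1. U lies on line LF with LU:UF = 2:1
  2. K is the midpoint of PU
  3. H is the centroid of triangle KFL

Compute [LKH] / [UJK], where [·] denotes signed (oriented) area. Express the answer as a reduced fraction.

[LKH]:[UJK] = -3

Assign L = (0, 0), J = (1, 0), P = (0, 1), F = (-3, 5) — the answer is frame-independent, so this choice is without loss of generality.
1. U lies on line LF with LU:UF = 2:1 ⇒ U = (-2, 10/3)
2. K is the midpoint of PU ⇒ K = (-1, 13/6)
3. H is the centroid of triangle KFL ⇒ H = (-4/3, 43/18)
2·[LKH] = 1/2, 2·[UJK] = -1/6
[LKH]:[UJK] = 1/2:-1/6 = -3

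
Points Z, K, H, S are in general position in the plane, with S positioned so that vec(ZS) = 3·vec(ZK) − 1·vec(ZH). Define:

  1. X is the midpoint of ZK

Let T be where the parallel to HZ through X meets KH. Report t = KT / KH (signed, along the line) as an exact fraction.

Work in coordinates with Z = (0, 0), K = (1, 0), H = (0, 1), S = (3, -1).
1. X is the midpoint of ZK ⇒ X = (1/2, 0)
through X parallel to HZ: direction (0, -1); meets KH at T = (1/2, 1/2)
T = K + t·(H−K) with t = 1/2

t = 1/2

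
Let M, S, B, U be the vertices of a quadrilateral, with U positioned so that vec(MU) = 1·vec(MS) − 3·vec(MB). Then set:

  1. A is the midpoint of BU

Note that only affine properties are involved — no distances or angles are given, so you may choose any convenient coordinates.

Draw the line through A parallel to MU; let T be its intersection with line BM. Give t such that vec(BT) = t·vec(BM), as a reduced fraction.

Choose coordinates M = (0, 0), S = (1, 0), B = (0, 1), U = (1, -3).
1. A is the midpoint of BU ⇒ A = (1/2, -1)
through A parallel to MU: direction (1, -3); meets BM at T = (0, 1/2)
T = B + t·(M−B) with t = 1/2

t = 1/2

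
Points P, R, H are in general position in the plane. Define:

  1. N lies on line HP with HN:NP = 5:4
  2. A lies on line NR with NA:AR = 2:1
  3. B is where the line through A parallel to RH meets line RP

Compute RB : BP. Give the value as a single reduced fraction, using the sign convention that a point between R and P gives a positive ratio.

Assign P = (0, 0), R = (1, 0), H = (0, 1) — the answer is frame-independent, so this choice is without loss of generality.
1. N lies on line HP with HN:NP = 5:4 ⇒ N = (0, 4/9)
2. A lies on line NR with NA:AR = 2:1 ⇒ A = (2/3, 4/27)
3. B is where the line through A parallel to RH meets line RP ⇒ B = (22/27, 0)
B = R + t·(P−R) with t = 5/27, so RB:BP = t:(1−t) = 5/27:22/27

RB:BP = 5/22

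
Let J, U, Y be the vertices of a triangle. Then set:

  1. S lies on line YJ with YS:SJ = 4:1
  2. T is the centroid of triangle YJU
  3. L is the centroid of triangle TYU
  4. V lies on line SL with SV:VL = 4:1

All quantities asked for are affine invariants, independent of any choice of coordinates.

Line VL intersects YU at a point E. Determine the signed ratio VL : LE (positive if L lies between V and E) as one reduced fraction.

Set J = (0, 0), U = (1, 0), Y = (0, 1); any affine frame gives the same invariant.
1. S lies on line YJ with YS:SJ = 4:1 ⇒ S = (0, 1/5)
2. T is the centroid of triangle YJU ⇒ T = (1/3, 1/3)
3. L is the centroid of triangle TYU ⇒ L = (4/9, 4/9)
4. V lies on line SL with SV:VL = 4:1 ⇒ V = (16/45, 89/225)
line VL meets YU at E = (16/31, 15/31)
L = V + t·(E−V) with t = 31/56, so VL:LE = 31/56:25/56

VL:LE = 31/25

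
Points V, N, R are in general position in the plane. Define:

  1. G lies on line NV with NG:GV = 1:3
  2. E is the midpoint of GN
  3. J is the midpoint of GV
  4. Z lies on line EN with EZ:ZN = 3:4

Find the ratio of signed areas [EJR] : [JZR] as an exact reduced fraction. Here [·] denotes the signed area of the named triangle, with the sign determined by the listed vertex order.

Choose coordinates V = (0, 0), N = (1, 0), R = (0, 1).
1. G lies on line NV with NG:GV = 1:3 ⇒ G = (3/4, 0)
2. E is the midpoint of GN ⇒ E = (7/8, 0)
3. J is the midpoint of GV ⇒ J = (3/8, 0)
4. Z lies on line EN with EZ:ZN = 3:4 ⇒ Z = (13/14, 0)
2·[EJR] = -1/2, 2·[JZR] = 31/56
[EJR]:[JZR] = -1/2:31/56 = -28/31

[EJR]:[JZR] = -28/31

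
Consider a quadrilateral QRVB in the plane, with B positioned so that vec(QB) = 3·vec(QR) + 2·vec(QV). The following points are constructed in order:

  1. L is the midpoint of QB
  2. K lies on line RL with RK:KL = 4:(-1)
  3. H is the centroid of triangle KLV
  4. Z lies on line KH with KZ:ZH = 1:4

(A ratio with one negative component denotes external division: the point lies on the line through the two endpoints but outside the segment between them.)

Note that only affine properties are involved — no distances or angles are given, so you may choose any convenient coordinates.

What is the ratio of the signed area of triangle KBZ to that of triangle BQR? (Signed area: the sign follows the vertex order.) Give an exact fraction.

[KBZ]:[BQR] = 1/90

Choose coordinates Q = (0, 0), R = (1, 0), V = (0, 1), B = (3, 2).
1. L is the midpoint of QB ⇒ L = (3/2, 1)
2. K lies on line RL with RK:KL = 4:(-1) ⇒ K = (5/3, 4/3)
3. H is the centroid of triangle KLV ⇒ H = (19/18, 10/9)
4. Z lies on line KH with KZ:ZH = 1:4 ⇒ Z = (139/90, 58/45)
2·[KBZ] = 1/45, 2·[BQR] = 2
[KBZ]:[BQR] = 1/45:2 = 1/90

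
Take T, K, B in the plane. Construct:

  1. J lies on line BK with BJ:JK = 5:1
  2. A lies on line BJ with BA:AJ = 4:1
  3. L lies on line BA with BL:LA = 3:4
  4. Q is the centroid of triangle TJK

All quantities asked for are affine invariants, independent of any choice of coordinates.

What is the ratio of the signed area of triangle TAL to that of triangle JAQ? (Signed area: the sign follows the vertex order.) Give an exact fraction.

Set T = (0, 0), K = (1, 0), B = (0, 1); any affine frame gives the same invariant.
1. J lies on line BK with BJ:JK = 5:1 ⇒ J = (5/6, 1/6)
2. A lies on line BJ with BA:AJ = 4:1 ⇒ A = (2/3, 1/3)
3. L lies on line BA with BL:LA = 3:4 ⇒ L = (2/7, 5/7)
4. Q is the centroid of triangle TJK ⇒ Q = (11/18, 1/18)
2·[TAL] = 8/21, 2·[JAQ] = 1/18
[TAL]:[JAQ] = 8/21:1/18 = 48/7

[TAL]:[JAQ] = 48/7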